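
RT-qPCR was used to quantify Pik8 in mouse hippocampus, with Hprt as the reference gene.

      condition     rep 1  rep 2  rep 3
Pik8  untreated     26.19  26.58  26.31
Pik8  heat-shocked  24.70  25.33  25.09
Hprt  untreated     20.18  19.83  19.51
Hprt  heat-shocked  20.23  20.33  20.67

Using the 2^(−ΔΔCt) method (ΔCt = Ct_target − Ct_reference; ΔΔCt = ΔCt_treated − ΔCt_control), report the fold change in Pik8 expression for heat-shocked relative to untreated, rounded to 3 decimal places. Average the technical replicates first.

3.706

Mean Ct: Pik8 untreated 26.360; Pik8 heat-shocked 25.040; Hprt untreated 19.840; Hprt heat-shocked 20.410
ΔCt(untreated) = 26.360 − 19.840 = 6.520
ΔCt(heat-shocked) = 25.040 − 20.410 = 4.630
ΔΔCt = 4.630 − 6.520 = -1.890
Fold change = 2^(−(-1.890)) = 2^1.890 = 3.7064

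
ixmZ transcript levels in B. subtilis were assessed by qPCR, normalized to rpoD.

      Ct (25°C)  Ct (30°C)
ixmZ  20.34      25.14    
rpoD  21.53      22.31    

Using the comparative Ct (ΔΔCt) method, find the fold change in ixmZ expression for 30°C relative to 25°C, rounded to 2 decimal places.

0.06

ΔCt(25°C) = 20.340 − 21.530 = -1.190
ΔCt(30°C) = 25.140 − 22.310 = 2.830
ΔΔCt = 2.830 − (-1.190) = 4.020
Fold change = 2^(−4.020) = 0.062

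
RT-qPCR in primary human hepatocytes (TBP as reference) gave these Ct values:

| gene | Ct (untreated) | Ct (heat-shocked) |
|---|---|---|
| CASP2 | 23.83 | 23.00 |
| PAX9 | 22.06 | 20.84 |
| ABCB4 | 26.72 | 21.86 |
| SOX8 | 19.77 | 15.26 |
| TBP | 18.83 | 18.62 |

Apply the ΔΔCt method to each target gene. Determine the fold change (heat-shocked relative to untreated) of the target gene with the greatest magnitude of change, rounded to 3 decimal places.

25.107

CASP2: ΔΔCt = (23.00−18.62) − (23.83−18.83) = 4.38 − 5.00 = -0.62; fold change = 2^0.62 = 1.537
PAX9: ΔΔCt = (20.84−18.62) − (22.06−18.83) = 2.22 − 3.23 = -1.01; fold change = 2^1.01 = 2.014
ABCB4: ΔΔCt = (21.86−18.62) − (26.72−18.83) = 3.24 − 7.89 = -4.65; fold change = 2^4.65 = 25.107
SOX8: ΔΔCt = (15.26−18.62) − (19.77−18.83) = -3.36 − 0.94 = -4.30; fold change = 2^4.30 = 19.698
ABCB4 has the largest |ΔΔCt| = 4.65.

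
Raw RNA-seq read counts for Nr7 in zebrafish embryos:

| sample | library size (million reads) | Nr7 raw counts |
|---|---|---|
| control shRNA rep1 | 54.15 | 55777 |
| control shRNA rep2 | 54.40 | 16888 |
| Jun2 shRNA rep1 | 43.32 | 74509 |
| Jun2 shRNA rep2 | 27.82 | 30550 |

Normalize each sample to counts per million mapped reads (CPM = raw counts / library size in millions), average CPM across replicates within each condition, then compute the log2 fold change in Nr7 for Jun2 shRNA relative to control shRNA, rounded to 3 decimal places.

CPM(control shRNA rep1) = 55777 / 54.15 = 1030.0462
CPM(control shRNA rep2) = 16888 / 54.40 = 310.4412
CPM(Jun2 shRNA rep1) = 74509 / 43.32 = 1719.9677
CPM(Jun2 shRNA rep2) = 30550 / 27.82 = 1098.1308
mean CPM(control shRNA) = 670.2437; mean CPM(Jun2 shRNA) = 1409.0493
Fold change = 1409.0493 / 670.2437 = 2.10229
log2(2.10229) = 1.0720

1.072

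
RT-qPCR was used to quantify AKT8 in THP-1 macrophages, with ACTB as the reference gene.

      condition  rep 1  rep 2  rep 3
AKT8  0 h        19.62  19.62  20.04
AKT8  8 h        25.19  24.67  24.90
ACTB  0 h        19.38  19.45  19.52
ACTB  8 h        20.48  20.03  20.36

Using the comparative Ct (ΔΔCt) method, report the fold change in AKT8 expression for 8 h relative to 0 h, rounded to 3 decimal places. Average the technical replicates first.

Mean Ct: AKT8 0 h 19.760; AKT8 8 h 24.920; ACTB 0 h 19.450; ACTB 8 h 20.290
ΔCt(0 h) = 19.760 − 19.450 = 0.310
ΔCt(8 h) = 24.920 − 20.290 = 4.630
ΔΔCt = 4.630 − 0.310 = 4.320
Fold change = 2^(−4.320) = 0.0501

0.050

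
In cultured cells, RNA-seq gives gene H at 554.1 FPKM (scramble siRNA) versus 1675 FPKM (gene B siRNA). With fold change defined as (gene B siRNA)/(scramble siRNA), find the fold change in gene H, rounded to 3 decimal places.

3.023

Fold change = 1675 / 554.1 = 3.0229
gene H is upregulated.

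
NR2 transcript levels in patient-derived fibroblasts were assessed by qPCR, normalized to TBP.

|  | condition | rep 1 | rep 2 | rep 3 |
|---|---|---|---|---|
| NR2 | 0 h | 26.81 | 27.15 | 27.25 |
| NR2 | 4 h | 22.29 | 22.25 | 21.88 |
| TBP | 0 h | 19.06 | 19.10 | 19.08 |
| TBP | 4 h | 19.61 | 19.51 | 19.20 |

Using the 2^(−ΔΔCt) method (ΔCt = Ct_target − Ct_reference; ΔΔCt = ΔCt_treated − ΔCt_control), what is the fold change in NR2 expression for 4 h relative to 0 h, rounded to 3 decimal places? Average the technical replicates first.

39.124

Mean Ct: NR2 0 h 27.070; NR2 4 h 22.140; TBP 0 h 19.080; TBP 4 h 19.440
ΔCt(0 h) = 27.070 − 19.080 = 7.990
ΔCt(4 h) = 22.140 − 19.440 = 2.700
ΔΔCt = 2.700 − 7.990 = -5.290
Fold change = 2^(−(-5.290)) = 2^5.290 = 39.1245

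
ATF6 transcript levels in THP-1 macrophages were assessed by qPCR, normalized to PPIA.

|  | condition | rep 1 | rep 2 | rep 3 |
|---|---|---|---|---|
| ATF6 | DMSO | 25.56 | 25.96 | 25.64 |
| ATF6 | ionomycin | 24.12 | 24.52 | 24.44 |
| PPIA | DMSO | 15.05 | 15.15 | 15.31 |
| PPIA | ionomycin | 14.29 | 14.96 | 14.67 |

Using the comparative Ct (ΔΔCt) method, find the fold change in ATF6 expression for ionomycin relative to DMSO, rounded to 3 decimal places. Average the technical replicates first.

Mean Ct: ATF6 DMSO 25.720; ATF6 ionomycin 24.360; PPIA DMSO 15.170; PPIA ionomycin 14.640
ΔCt(DMSO) = 25.720 − 15.170 = 10.550
ΔCt(ionomycin) = 24.360 − 14.640 = 9.720
ΔΔCt = 9.720 − 10.550 = -0.830
Fold change = 2^(−(-0.830)) = 2^0.830 = 1.7777

1.778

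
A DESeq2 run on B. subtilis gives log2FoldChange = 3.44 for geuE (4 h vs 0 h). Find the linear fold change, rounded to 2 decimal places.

10.85

Fold change = 2^(3.44) = 10.853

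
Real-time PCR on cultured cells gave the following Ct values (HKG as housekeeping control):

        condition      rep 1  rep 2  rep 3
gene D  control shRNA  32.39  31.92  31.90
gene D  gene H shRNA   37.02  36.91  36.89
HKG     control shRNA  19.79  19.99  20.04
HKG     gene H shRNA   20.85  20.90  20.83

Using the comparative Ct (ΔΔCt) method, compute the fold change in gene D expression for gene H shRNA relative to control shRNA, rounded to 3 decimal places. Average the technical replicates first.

Mean Ct: gene D control shRNA 32.070; gene D gene H shRNA 36.940; HKG control shRNA 19.940; HKG gene H shRNA 20.860
ΔCt(control shRNA) = 32.070 − 19.940 = 12.130
ΔCt(gene H shRNA) = 36.940 − 20.860 = 16.080
ΔΔCt = 16.080 − 12.130 = 3.950
Fold change = 2^(−3.950) = 0.0647

0.065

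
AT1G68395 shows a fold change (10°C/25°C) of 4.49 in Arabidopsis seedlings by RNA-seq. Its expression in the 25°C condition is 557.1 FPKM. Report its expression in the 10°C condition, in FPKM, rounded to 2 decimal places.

2501.38

10°C expression = 557.1 × 4.49 = 2501.38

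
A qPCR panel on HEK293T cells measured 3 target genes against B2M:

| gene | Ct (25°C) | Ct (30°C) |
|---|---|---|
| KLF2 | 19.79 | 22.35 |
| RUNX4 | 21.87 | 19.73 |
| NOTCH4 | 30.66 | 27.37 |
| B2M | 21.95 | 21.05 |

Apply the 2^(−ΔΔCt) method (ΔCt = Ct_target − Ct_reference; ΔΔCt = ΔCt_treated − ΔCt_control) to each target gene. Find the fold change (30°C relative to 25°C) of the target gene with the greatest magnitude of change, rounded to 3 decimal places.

0.091

KLF2: ΔΔCt = (22.35−21.05) − (19.79−21.95) = 1.30 − (-2.16) = 3.46; fold change = 2^-3.46 = 0.091
RUNX4: ΔΔCt = (19.73−21.05) − (21.87−21.95) = -1.32 − (-0.08) = -1.24; fold change = 2^1.24 = 2.362
NOTCH4: ΔΔCt = (27.37−21.05) − (30.66−21.95) = 6.32 − 8.71 = -2.39; fold change = 2^2.39 = 5.242
KLF2 has the largest |ΔΔCt| = 3.46.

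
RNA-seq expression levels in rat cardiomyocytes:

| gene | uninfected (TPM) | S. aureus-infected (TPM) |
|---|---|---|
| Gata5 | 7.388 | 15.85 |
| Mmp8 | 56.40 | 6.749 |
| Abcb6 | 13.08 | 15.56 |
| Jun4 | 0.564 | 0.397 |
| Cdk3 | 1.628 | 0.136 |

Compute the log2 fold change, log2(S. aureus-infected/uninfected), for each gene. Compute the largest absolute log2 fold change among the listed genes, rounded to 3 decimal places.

log2(15.85/7.388) = 1.101  (Gata5)
log2(6.749/56.40) = -3.063  (Mmp8)
log2(15.56/13.08) = 0.250  (Abcb6)
log2(0.397/0.564) = -0.507  (Jun4)
log2(0.136/1.628) = -3.581  (Cdk3)
The largest magnitude belongs to Cdk3.

3.581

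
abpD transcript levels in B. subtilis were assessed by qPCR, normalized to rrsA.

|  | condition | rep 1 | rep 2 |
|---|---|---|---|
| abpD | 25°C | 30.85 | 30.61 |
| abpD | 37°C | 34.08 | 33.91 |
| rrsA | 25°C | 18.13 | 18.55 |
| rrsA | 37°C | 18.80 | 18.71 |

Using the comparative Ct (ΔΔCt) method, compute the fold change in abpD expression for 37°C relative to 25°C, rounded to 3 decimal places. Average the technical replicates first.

Mean Ct: abpD 25°C 30.730; abpD 37°C 33.995; rrsA 25°C 18.340; rrsA 37°C 18.755
ΔCt(25°C) = 30.730 − 18.340 = 12.390
ΔCt(37°C) = 33.995 − 18.755 = 15.240
ΔΔCt = 15.240 − 12.390 = 2.850
Fold change = 2^(−2.850) = 0.1387

0.139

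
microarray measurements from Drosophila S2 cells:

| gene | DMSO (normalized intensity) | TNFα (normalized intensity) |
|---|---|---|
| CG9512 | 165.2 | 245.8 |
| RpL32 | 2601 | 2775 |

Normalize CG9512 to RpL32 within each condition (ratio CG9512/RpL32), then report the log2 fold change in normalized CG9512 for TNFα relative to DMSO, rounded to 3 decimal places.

CG9512/RpL32 (DMSO) = 165.2 / 2601 = 0.063514
CG9512/RpL32 (TNFα) = 245.8 / 2775 = 0.088577
Fold change = 0.088577 / 0.063514 = 1.3946
log2(1.3946) = 0.4798

0.480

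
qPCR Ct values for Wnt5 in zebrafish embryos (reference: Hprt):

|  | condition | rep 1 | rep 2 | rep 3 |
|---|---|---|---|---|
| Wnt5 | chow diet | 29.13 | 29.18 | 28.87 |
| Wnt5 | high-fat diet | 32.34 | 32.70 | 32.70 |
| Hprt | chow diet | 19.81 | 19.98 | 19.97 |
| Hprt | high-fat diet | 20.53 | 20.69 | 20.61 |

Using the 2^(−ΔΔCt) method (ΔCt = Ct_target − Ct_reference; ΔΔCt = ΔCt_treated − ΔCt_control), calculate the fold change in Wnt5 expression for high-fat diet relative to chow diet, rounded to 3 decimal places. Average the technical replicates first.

0.141

Mean Ct: Wnt5 chow diet 29.060; Wnt5 high-fat diet 32.580; Hprt chow diet 19.920; Hprt high-fat diet 20.610
ΔCt(chow diet) = 29.060 − 19.920 = 9.140
ΔCt(high-fat diet) = 32.580 − 20.610 = 11.970
ΔΔCt = 11.970 − 9.140 = 2.830
Fold change = 2^(−2.830) = 0.1406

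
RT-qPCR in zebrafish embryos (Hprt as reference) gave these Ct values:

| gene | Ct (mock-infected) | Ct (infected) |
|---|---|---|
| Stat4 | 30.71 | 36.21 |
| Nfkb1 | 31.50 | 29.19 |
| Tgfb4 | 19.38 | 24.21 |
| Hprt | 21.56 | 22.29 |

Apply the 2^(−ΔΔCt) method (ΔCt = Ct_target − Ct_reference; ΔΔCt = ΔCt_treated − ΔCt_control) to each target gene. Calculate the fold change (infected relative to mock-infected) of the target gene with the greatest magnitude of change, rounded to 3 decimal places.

0.037

Stat4: ΔΔCt = (36.21−22.29) − (30.71−21.56) = 13.92 − 9.15 = 4.77; fold change = 2^-4.77 = 0.037
Nfkb1: ΔΔCt = (29.19−22.29) − (31.50−21.56) = 6.90 − 9.94 = -3.04; fold change = 2^3.04 = 8.225
Tgfb4: ΔΔCt = (24.21−22.29) − (19.38−21.56) = 1.92 − (-2.18) = 4.10; fold change = 2^-4.10 = 0.058
Stat4 has the largest |ΔΔCt| = 4.77.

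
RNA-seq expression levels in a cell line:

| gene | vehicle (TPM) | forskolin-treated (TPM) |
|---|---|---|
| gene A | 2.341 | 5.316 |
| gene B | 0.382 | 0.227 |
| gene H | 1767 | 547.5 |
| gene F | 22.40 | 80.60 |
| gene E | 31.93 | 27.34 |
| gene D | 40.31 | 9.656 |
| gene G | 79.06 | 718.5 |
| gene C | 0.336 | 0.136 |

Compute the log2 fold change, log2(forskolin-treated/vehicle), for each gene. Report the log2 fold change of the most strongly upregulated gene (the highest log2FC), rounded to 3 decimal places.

3.184

log2(5.316/2.341) = 1.183  (gene A)
log2(0.227/0.382) = -0.751  (gene B)
log2(547.5/1767) = -1.690  (gene H)
log2(80.60/22.40) = 1.847  (gene F)
log2(27.34/31.93) = -0.224  (gene E)
log2(9.656/40.31) = -2.062  (gene D)
log2(718.5/79.06) = 3.184  (gene G)
log2(0.136/0.336) = -1.305  (gene C)
gene G is most strongly upregulated.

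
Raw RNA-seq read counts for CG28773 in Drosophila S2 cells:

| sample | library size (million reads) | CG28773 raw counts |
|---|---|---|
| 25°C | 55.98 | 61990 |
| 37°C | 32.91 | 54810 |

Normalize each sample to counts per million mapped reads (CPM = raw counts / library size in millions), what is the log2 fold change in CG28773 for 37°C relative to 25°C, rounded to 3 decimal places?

0.589

CPM(25°C) = 61990 / 55.98 = 1107.3598
CPM(37°C) = 54810 / 32.91 = 1665.4512
Fold change = 1665.4512 / 1107.3598 = 1.50398
log2(1.50398) = 0.5888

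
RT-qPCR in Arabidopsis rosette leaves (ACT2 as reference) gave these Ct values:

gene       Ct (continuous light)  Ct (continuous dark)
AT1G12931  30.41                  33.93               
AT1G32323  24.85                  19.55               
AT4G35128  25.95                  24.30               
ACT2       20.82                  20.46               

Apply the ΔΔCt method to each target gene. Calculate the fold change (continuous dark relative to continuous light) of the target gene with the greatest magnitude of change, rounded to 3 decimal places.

AT1G12931: ΔΔCt = (33.93−20.46) − (30.41−20.82) = 13.47 − 9.59 = 3.88; fold change = 2^-3.88 = 0.068
AT1G32323: ΔΔCt = (19.55−20.46) − (24.85−20.82) = -0.91 − 4.03 = -4.94; fold change = 2^4.94 = 30.696
AT4G35128: ΔΔCt = (24.30−20.46) − (25.95−20.82) = 3.84 − 5.13 = -1.29; fold change = 2^1.29 = 2.445
AT1G32323 has the largest |ΔΔCt| = 4.94.

30.696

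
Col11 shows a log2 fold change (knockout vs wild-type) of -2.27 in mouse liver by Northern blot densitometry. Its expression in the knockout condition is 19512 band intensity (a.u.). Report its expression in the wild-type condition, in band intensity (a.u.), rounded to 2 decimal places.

94110.89

Fold change = 2^(-2.27) = 0.2073
wild-type expression = 19512 / 0.2073 = 94110.89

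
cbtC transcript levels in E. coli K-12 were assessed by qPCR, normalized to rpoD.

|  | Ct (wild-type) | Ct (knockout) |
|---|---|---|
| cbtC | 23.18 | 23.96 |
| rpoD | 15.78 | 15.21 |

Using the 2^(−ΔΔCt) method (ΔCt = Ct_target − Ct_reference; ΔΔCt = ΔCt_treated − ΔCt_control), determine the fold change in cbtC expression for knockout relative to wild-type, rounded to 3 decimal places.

ΔCt(wild-type) = 23.180 − 15.780 = 7.400
ΔCt(knockout) = 23.960 − 15.210 = 8.750
ΔΔCt = 8.750 − 7.400 = 1.350
Fold change = 2^(−1.350) = 0.3923

0.392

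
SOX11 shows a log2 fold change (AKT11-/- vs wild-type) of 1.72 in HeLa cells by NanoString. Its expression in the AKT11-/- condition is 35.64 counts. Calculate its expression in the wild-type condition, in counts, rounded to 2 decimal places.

10.82

Fold change = 2^(1.72) = 3.2944
wild-type expression = 35.64 / 3.2944 = 10.82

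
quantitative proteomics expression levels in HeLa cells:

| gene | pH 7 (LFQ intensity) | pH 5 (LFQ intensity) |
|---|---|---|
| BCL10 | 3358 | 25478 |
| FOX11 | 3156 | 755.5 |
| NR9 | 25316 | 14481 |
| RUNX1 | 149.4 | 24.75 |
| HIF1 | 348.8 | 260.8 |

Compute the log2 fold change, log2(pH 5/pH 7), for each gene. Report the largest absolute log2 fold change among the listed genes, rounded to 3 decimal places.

log2(25478/3358) = 2.924  (BCL10)
log2(755.5/3156) = -2.063  (FOX11)
log2(14481/25316) = -0.806  (NR9)
log2(24.75/149.4) = -2.594  (RUNX1)
log2(260.8/348.8) = -0.419  (HIF1)
The largest magnitude belongs to BCL10.

2.924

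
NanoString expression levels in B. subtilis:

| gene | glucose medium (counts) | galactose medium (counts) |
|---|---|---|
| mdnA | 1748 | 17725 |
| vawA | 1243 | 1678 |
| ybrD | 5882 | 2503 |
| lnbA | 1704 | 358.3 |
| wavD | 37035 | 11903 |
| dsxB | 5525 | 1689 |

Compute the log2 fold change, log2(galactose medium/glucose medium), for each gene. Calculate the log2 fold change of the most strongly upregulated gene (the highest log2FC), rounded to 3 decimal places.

log2(17725/1748) = 3.342  (mdnA)
log2(1678/1243) = 0.433  (vawA)
log2(2503/5882) = -1.233  (ybrD)
log2(358.3/1704) = -2.250  (lnbA)
log2(11903/37035) = -1.638  (wavD)
log2(1689/5525) = -1.710  (dsxB)
mdnA is most strongly upregulated.

3.342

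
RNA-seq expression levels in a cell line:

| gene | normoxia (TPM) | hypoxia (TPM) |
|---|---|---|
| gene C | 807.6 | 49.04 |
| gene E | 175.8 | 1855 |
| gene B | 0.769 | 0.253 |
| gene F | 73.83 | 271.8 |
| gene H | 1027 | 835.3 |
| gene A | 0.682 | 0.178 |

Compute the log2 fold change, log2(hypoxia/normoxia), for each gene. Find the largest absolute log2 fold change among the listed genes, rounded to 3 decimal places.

log2(49.04/807.6) = -4.042  (gene C)
log2(1855/175.8) = 3.399  (gene E)
log2(0.253/0.769) = -1.604  (gene B)
log2(271.8/73.83) = 1.880  (gene F)
log2(835.3/1027) = -0.298  (gene H)
log2(0.178/0.682) = -1.938  (gene A)
The largest magnitude belongs to gene C.

4.042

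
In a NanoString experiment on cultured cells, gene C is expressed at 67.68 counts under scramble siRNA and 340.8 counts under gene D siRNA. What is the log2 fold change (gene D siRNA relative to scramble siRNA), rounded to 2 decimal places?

Fold change = 340.8 / 67.68 = 5.0355
log2(5.0355) = 2.332

2.33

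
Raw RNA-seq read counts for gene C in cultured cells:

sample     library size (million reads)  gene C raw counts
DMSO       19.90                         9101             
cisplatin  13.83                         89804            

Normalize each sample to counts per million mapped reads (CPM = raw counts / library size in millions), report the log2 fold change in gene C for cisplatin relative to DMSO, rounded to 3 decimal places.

CPM(DMSO) = 9101 / 19.90 = 457.3367
CPM(cisplatin) = 89804 / 13.83 = 6493.4201
Fold change = 6493.4201 / 457.3367 = 14.19834
log2(14.19834) = 3.8277

3.828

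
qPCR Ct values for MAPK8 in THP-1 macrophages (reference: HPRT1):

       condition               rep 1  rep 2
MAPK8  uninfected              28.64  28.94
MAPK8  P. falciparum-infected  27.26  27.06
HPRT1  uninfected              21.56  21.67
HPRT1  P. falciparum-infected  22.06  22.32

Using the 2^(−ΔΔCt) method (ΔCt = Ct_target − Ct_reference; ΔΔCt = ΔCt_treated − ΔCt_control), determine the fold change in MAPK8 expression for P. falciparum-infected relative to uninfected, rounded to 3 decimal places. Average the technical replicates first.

4.611

Mean Ct: MAPK8 uninfected 28.790; MAPK8 P. falciparum-infected 27.160; HPRT1 uninfected 21.615; HPRT1 P. falciparum-infected 22.190
ΔCt(uninfected) = 28.790 − 21.615 = 7.175
ΔCt(P. falciparum-infected) = 27.160 − 22.190 = 4.970
ΔΔCt = 4.970 − 7.175 = -2.205
Fold change = 2^(−(-2.205)) = 2^2.205 = 4.6107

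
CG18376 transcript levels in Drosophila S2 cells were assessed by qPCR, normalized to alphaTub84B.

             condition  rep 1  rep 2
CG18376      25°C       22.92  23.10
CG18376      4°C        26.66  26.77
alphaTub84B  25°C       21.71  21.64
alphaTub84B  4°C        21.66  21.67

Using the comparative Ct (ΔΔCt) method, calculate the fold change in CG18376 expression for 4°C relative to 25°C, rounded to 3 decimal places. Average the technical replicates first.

Mean Ct: CG18376 25°C 23.010; CG18376 4°C 26.715; alphaTub84B 25°C 21.675; alphaTub84B 4°C 21.665
ΔCt(25°C) = 23.010 − 21.675 = 1.335
ΔCt(4°C) = 26.715 − 21.665 = 5.050
ΔΔCt = 5.050 − 1.335 = 3.715
Fold change = 2^(−3.715) = 0.0762

0.076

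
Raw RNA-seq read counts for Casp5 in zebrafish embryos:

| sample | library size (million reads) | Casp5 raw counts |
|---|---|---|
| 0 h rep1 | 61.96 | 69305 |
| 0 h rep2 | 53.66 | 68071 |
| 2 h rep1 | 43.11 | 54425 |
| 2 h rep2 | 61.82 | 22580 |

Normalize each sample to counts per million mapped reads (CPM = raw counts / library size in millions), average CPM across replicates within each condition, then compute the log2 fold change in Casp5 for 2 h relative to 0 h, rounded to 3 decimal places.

CPM(0 h rep1) = 69305 / 61.96 = 1118.5442
CPM(0 h rep2) = 68071 / 53.66 = 1268.5613
CPM(2 h rep1) = 54425 / 43.11 = 1262.4681
CPM(2 h rep2) = 22580 / 61.82 = 365.2540
mean CPM(0 h) = 1193.5528; mean CPM(2 h) = 813.8610
Fold change = 813.8610 / 1193.5528 = 0.68188
log2(0.68188) = -0.5524

-0.552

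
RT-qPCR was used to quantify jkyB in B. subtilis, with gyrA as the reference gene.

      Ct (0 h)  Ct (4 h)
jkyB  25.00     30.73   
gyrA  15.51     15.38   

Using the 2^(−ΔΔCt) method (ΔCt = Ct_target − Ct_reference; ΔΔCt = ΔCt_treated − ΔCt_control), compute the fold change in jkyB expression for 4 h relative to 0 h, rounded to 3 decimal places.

ΔCt(0 h) = 25.000 − 15.510 = 9.490
ΔCt(4 h) = 30.730 − 15.380 = 15.350
ΔΔCt = 15.350 − 9.490 = 5.860
Fold change = 2^(−5.860) = 0.0172

0.017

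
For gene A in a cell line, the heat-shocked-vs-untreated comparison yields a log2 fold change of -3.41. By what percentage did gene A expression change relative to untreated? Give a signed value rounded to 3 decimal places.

-90.592%

Fold change = 2^(-3.41) = 0.0941
Percent change = (FC − 1) × 100% = (0.0941 − 1) × 100 = -90.592%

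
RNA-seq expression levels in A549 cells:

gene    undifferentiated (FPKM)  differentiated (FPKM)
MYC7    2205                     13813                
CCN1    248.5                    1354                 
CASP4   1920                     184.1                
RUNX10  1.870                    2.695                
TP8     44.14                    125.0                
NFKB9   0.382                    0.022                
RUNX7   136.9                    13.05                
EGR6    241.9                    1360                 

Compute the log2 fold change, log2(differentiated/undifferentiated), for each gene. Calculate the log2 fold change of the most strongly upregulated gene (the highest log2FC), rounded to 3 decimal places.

2.647

log2(13813/2205) = 2.647  (MYC7)
log2(1354/248.5) = 2.446  (CCN1)
log2(184.1/1920) = -3.383  (CASP4)
log2(2.695/1.870) = 0.527  (RUNX10)
log2(125.0/44.14) = 1.502  (TP8)
log2(0.022/0.382) = -4.118  (NFKB9)
log2(13.05/136.9) = -3.391  (RUNX7)
log2(1360/241.9) = 2.491  (EGR6)
MYC7 is most strongly upregulated.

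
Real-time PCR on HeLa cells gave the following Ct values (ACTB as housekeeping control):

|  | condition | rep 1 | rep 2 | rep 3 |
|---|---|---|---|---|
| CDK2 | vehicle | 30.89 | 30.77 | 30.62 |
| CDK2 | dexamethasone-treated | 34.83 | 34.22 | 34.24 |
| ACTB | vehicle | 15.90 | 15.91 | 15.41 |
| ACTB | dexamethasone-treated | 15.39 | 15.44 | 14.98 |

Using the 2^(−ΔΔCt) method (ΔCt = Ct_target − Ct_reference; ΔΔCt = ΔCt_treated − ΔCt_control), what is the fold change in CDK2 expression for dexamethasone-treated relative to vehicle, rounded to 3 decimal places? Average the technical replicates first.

Mean Ct: CDK2 vehicle 30.760; CDK2 dexamethasone-treated 34.430; ACTB vehicle 15.740; ACTB dexamethasone-treated 15.270
ΔCt(vehicle) = 30.760 − 15.740 = 15.020
ΔCt(dexamethasone-treated) = 34.430 − 15.270 = 19.160
ΔΔCt = 19.160 − 15.020 = 4.140
Fold change = 2^(−4.140) = 0.0567

0.057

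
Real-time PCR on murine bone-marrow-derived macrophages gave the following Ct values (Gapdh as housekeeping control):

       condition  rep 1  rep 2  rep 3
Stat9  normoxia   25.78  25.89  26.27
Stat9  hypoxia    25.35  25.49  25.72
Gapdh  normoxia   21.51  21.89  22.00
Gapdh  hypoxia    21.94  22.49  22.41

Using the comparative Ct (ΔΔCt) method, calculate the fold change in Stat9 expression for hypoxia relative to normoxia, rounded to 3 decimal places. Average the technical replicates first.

1.919

Mean Ct: Stat9 normoxia 25.980; Stat9 hypoxia 25.520; Gapdh normoxia 21.800; Gapdh hypoxia 22.280
ΔCt(normoxia) = 25.980 − 21.800 = 4.180
ΔCt(hypoxia) = 25.520 − 22.280 = 3.240
ΔΔCt = 3.240 − 4.180 = -0.940
Fold change = 2^(−(-0.940)) = 2^0.940 = 1.9185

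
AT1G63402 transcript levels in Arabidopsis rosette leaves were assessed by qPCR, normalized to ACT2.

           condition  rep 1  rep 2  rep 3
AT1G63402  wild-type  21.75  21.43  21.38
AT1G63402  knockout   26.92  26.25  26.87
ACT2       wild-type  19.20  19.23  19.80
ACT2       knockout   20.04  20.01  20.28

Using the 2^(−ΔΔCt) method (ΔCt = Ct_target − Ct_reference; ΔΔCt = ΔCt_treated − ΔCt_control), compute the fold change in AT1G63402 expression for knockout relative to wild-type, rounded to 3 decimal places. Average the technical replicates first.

0.045

Mean Ct: AT1G63402 wild-type 21.520; AT1G63402 knockout 26.680; ACT2 wild-type 19.410; ACT2 knockout 20.110
ΔCt(wild-type) = 21.520 − 19.410 = 2.110
ΔCt(knockout) = 26.680 − 20.110 = 6.570
ΔΔCt = 6.570 − 2.110 = 4.460
Fold change = 2^(−4.460) = 0.0454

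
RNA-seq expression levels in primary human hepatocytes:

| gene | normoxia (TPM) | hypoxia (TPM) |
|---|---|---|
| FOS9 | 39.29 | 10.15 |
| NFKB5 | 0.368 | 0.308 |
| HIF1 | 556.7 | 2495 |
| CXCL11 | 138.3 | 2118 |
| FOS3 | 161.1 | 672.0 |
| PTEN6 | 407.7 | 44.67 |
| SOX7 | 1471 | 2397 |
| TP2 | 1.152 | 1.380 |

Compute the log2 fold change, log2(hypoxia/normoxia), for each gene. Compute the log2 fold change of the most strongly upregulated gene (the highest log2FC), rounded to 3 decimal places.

log2(10.15/39.29) = -1.953  (FOS9)
log2(0.308/0.368) = -0.257  (NFKB5)
log2(2495/556.7) = 2.164  (HIF1)
log2(2118/138.3) = 3.937  (CXCL11)
log2(672.0/161.1) = 2.061  (FOS3)
log2(44.67/407.7) = -3.190  (PTEN6)
log2(2397/1471) = 0.704  (SOX7)
log2(1.380/1.152) = 0.261  (TP2)
CXCL11 is most strongly upregulated.

3.937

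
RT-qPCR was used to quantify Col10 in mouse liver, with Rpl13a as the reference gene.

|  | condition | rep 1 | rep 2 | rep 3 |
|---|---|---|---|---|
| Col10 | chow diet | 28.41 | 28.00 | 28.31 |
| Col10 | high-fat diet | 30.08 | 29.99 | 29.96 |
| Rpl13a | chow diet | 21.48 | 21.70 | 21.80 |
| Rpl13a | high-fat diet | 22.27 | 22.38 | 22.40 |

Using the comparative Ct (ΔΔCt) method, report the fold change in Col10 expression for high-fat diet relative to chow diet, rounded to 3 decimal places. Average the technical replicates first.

Mean Ct: Col10 chow diet 28.240; Col10 high-fat diet 30.010; Rpl13a chow diet 21.660; Rpl13a high-fat diet 22.350
ΔCt(chow diet) = 28.240 − 21.660 = 6.580
ΔCt(high-fat diet) = 30.010 − 22.350 = 7.660
ΔΔCt = 7.660 − 6.580 = 1.080
Fold change = 2^(−1.080) = 0.4730

0.473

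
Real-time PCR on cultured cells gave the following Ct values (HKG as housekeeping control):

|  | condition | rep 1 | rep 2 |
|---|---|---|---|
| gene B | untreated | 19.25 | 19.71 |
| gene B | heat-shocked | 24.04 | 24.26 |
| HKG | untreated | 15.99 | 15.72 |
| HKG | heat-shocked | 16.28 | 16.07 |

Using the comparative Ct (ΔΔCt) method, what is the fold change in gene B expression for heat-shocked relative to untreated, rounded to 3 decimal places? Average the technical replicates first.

Mean Ct: gene B untreated 19.480; gene B heat-shocked 24.150; HKG untreated 15.855; HKG heat-shocked 16.175
ΔCt(untreated) = 19.480 − 15.855 = 3.625
ΔCt(heat-shocked) = 24.150 − 16.175 = 7.975
ΔΔCt = 7.975 − 3.625 = 4.350
Fold change = 2^(−4.350) = 0.0490

0.049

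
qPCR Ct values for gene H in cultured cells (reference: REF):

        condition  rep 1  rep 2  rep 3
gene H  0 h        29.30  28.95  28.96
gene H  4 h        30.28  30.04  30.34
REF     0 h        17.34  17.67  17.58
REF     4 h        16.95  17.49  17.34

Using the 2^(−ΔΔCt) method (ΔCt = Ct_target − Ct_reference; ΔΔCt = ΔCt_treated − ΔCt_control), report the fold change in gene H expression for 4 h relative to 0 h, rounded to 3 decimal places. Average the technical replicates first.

Mean Ct: gene H 0 h 29.070; gene H 4 h 30.220; REF 0 h 17.530; REF 4 h 17.260
ΔCt(0 h) = 29.070 − 17.530 = 11.540
ΔCt(4 h) = 30.220 − 17.260 = 12.960
ΔΔCt = 12.960 − 11.540 = 1.420
Fold change = 2^(−1.420) = 0.3737

0.374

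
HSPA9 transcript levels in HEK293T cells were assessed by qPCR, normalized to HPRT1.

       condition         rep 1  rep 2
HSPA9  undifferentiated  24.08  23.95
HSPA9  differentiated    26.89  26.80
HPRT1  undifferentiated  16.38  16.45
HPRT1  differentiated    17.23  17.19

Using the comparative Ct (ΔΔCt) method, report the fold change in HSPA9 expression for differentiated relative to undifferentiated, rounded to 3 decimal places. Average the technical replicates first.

0.244

Mean Ct: HSPA9 undifferentiated 24.015; HSPA9 differentiated 26.845; HPRT1 undifferentiated 16.415; HPRT1 differentiated 17.210
ΔCt(undifferentiated) = 24.015 − 16.415 = 7.600
ΔCt(differentiated) = 26.845 − 17.210 = 9.635
ΔΔCt = 9.635 − 7.600 = 2.035
Fold change = 2^(−2.035) = 0.2440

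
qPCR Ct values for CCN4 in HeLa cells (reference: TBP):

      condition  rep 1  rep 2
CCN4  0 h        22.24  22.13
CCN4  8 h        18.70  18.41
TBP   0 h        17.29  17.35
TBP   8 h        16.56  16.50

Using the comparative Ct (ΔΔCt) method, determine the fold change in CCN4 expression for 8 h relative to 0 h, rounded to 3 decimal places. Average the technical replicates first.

7.160

Mean Ct: CCN4 0 h 22.185; CCN4 8 h 18.555; TBP 0 h 17.320; TBP 8 h 16.530
ΔCt(0 h) = 22.185 − 17.320 = 4.865
ΔCt(8 h) = 18.555 − 16.530 = 2.025
ΔΔCt = 2.025 − 4.865 = -2.840
Fold change = 2^(−(-2.840)) = 2^2.840 = 7.1602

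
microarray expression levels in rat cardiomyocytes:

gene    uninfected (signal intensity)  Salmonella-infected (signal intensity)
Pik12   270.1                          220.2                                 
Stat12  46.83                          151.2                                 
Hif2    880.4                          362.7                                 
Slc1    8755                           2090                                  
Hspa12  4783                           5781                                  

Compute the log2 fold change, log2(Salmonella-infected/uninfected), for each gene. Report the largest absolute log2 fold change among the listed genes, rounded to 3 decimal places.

2.067

log2(220.2/270.1) = -0.295  (Pik12)
log2(151.2/46.83) = 1.691  (Stat12)
log2(362.7/880.4) = -1.279  (Hif2)
log2(2090/8755) = -2.067  (Slc1)
log2(5781/4783) = 0.273  (Hspa12)
The largest magnitude belongs to Slc1.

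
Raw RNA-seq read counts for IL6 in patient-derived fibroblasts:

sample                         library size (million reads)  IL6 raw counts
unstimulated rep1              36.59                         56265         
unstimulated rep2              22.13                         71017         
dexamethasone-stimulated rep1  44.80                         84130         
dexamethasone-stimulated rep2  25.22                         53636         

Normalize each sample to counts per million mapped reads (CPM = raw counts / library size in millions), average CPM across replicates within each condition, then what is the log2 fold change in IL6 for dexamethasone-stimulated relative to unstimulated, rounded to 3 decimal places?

-0.245

CPM(unstimulated rep1) = 56265 / 36.59 = 1537.7152
CPM(unstimulated rep2) = 71017 / 22.13 = 3209.0827
CPM(dexamethasone-stimulated rep1) = 84130 / 44.80 = 1877.9018
CPM(dexamethasone-stimulated rep2) = 53636 / 25.22 = 2126.7248
mean CPM(unstimulated) = 2373.3990; mean CPM(dexamethasone-stimulated) = 2002.3133
Fold change = 2002.3133 / 2373.3990 = 0.84365
log2(0.84365) = -0.2453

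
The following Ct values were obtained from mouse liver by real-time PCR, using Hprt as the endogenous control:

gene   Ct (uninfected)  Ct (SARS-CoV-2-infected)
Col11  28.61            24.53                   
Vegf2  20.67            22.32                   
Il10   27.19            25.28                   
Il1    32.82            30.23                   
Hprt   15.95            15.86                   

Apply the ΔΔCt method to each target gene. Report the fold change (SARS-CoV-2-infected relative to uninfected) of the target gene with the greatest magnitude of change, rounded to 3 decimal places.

Col11: ΔΔCt = (24.53−15.86) − (28.61−15.95) = 8.67 − 12.66 = -3.99; fold change = 2^3.99 = 15.889
Vegf2: ΔΔCt = (22.32−15.86) − (20.67−15.95) = 6.46 − 4.72 = 1.74; fold change = 2^-1.74 = 0.299
Il10: ΔΔCt = (25.28−15.86) − (27.19−15.95) = 9.42 − 11.24 = -1.82; fold change = 2^1.82 = 3.531
Il1: ΔΔCt = (30.23−15.86) − (32.82−15.95) = 14.37 − 16.87 = -2.50; fold change = 2^2.50 = 5.657
Col11 has the largest |ΔΔCt| = 3.99.

15.889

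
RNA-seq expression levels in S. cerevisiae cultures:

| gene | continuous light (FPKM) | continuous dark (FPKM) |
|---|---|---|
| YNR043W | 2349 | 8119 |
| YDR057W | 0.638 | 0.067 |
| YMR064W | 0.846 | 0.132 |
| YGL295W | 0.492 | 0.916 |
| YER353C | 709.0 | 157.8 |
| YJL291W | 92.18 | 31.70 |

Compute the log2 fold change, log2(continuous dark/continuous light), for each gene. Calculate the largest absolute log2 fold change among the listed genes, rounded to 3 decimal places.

log2(8119/2349) = 1.789  (YNR043W)
log2(0.067/0.638) = -3.251  (YDR057W)
log2(0.132/0.846) = -2.680  (YMR064W)
log2(0.916/0.492) = 0.897  (YGL295W)
log2(157.8/709.0) = -2.168  (YER353C)
log2(31.70/92.18) = -1.540  (YJL291W)
The largest magnitude belongs to YDR057W.

3.251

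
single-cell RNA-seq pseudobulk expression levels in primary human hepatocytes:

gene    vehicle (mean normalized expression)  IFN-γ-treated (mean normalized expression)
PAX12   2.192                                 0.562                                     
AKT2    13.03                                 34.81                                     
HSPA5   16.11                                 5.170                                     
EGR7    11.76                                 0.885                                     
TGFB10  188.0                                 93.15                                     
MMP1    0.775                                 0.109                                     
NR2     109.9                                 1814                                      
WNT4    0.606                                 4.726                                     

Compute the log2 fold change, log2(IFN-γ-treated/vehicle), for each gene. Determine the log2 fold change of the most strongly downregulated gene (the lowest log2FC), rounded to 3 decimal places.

log2(0.562/2.192) = -1.964  (PAX12)
log2(34.81/13.03) = 1.418  (AKT2)
log2(5.170/16.11) = -1.640  (HSPA5)
log2(0.885/11.76) = -3.732  (EGR7)
log2(93.15/188.0) = -1.013  (TGFB10)
log2(0.109/0.775) = -2.830  (MMP1)
log2(1814/109.9) = 4.045  (NR2)
log2(4.726/0.606) = 2.963  (WNT4)
EGR7 is most strongly downregulated.

-3.732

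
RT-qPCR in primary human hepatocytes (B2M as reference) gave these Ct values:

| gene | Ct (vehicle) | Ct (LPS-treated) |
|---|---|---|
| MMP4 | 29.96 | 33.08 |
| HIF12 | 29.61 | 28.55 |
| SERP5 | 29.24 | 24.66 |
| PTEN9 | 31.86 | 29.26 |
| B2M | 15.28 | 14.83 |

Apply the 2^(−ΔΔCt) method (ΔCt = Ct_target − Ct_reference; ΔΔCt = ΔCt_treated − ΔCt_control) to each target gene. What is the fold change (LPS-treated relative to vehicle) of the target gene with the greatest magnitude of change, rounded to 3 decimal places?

17.509

MMP4: ΔΔCt = (33.08−14.83) − (29.96−15.28) = 18.25 − 14.68 = 3.57; fold change = 2^-3.57 = 0.084
HIF12: ΔΔCt = (28.55−14.83) − (29.61−15.28) = 13.72 − 14.33 = -0.61; fold change = 2^0.61 = 1.526
SERP5: ΔΔCt = (24.66−14.83) − (29.24−15.28) = 9.83 − 13.96 = -4.13; fold change = 2^4.13 = 17.509
PTEN9: ΔΔCt = (29.26−14.83) − (31.86−15.28) = 14.43 − 16.58 = -2.15; fold change = 2^2.15 = 4.438
SERP5 has the largest |ΔΔCt| = 4.13.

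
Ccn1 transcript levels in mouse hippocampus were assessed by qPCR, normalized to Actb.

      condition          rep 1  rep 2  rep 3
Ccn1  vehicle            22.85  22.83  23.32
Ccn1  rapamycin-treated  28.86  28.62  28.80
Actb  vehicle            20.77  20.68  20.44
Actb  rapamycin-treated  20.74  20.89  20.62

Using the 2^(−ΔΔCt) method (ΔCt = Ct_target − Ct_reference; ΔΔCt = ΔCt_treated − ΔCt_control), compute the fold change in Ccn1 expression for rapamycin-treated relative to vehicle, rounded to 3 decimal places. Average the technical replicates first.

0.020

Mean Ct: Ccn1 vehicle 23.000; Ccn1 rapamycin-treated 28.760; Actb vehicle 20.630; Actb rapamycin-treated 20.750
ΔCt(vehicle) = 23.000 − 20.630 = 2.370
ΔCt(rapamycin-treated) = 28.760 − 20.750 = 8.010
ΔΔCt = 8.010 − 2.370 = 5.640
Fold change = 2^(−5.640) = 0.0201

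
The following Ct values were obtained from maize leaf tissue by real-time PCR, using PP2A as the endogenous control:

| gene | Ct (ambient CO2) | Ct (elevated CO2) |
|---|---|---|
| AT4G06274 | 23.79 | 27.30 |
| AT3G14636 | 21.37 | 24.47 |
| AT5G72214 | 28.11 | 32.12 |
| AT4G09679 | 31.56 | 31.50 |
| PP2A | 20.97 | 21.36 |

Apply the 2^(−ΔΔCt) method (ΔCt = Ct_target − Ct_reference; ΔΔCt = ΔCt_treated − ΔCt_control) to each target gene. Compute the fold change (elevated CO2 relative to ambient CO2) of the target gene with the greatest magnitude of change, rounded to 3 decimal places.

AT4G06274: ΔΔCt = (27.30−21.36) − (23.79−20.97) = 5.94 − 2.82 = 3.12; fold change = 2^-3.12 = 0.115
AT3G14636: ΔΔCt = (24.47−21.36) − (21.37−20.97) = 3.11 − 0.40 = 2.71; fold change = 2^-2.71 = 0.153
AT5G72214: ΔΔCt = (32.12−21.36) − (28.11−20.97) = 10.76 − 7.14 = 3.62; fold change = 2^-3.62 = 0.081
AT4G09679: ΔΔCt = (31.50−21.36) − (31.56−20.97) = 10.14 − 10.59 = -0.45; fold change = 2^0.45 = 1.366
AT5G72214 has the largest |ΔΔCt| = 3.62.

0.081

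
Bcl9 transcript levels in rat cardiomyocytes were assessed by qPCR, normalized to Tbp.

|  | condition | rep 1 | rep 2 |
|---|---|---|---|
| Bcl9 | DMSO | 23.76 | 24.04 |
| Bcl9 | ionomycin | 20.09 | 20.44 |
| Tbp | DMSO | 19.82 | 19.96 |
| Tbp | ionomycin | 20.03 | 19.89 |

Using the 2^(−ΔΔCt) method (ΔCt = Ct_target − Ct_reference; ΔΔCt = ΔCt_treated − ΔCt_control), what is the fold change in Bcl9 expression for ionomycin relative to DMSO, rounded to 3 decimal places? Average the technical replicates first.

13.041

Mean Ct: Bcl9 DMSO 23.900; Bcl9 ionomycin 20.265; Tbp DMSO 19.890; Tbp ionomycin 19.960
ΔCt(DMSO) = 23.900 − 19.890 = 4.010
ΔCt(ionomycin) = 20.265 − 19.960 = 0.305
ΔΔCt = 0.305 − 4.010 = -3.705
Fold change = 2^(−(-3.705)) = 2^3.705 = 13.0412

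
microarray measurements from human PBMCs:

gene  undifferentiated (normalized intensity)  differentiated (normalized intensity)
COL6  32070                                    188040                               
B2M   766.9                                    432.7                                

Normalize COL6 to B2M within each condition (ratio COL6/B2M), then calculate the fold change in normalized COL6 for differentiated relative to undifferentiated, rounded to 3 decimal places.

10.392

COL6/B2M (undifferentiated) = 32070 / 766.9 = 41.818
COL6/B2M (differentiated) = 188040 / 432.7 = 434.57
Fold change = 434.57 / 41.818 = 10.3921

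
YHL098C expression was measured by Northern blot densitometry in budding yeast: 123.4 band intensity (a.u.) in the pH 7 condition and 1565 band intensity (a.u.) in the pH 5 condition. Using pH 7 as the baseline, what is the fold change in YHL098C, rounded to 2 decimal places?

12.68

Fold change = 1565 / 123.4 = 12.682
YHL098C is upregulated.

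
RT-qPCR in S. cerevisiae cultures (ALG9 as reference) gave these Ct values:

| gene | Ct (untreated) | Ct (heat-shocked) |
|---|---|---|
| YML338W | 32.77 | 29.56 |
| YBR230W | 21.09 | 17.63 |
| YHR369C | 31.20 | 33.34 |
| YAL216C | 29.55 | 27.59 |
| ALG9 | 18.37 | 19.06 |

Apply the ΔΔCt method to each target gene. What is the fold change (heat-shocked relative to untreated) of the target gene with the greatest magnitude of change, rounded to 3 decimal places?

YML338W: ΔΔCt = (29.56−19.06) − (32.77−18.37) = 10.50 − 14.40 = -3.90; fold change = 2^3.90 = 14.929
YBR230W: ΔΔCt = (17.63−19.06) − (21.09−18.37) = -1.43 − 2.72 = -4.15; fold change = 2^4.15 = 17.753
YHR369C: ΔΔCt = (33.34−19.06) − (31.20−18.37) = 14.28 − 12.83 = 1.45; fold change = 2^-1.45 = 0.366
YAL216C: ΔΔCt = (27.59−19.06) − (29.55−18.37) = 8.53 − 11.18 = -2.65; fold change = 2^2.65 = 6.277
YBR230W has the largest |ΔΔCt| = 4.15.

17.753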